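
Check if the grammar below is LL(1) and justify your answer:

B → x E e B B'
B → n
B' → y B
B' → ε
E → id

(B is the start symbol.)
A grammar is LL(1) if for each non-terminal N with multiple productions, the predict sets of those productions are pairwise disjoint, where PREDICT(N → α) = (FIRST(α) \ {ε}) ∪ (FOLLOW(N) if α ⇒* ε).

Relevant sets:
  FOLLOW(B') = { $, 'y' }

For B:
  PREDICT(B → x E e B B') = { 'x' }
  PREDICT(B → n) = { 'n' }
For B':
  PREDICT(B' → y B) = { 'y' }
  PREDICT(B' → ε) = { $, 'y' }
E has a single production, so nothing to check there.

Conflict found: Predict set conflict for B': { 'y' }
The grammar is NOT LL(1).

Answer: No. Predict set conflict for B': { 'y' }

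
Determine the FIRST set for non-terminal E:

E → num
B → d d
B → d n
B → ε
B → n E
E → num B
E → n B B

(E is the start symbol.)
{ 'n', 'num' }

From E → num:
  - num is a terminal: add 'num' and stop
From E → num B:
  - num is a terminal: add 'num' and stop
From E → n B B:
  - n is a terminal: add 'n' and stop

Collecting: FIRST(E) = { 'n', 'num' }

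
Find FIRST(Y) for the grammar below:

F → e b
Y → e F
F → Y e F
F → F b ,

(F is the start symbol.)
To compute FIRST(Y), examine every production with Y on the left-hand side, reading each right-hand side left to right until a non-nullable symbol is reached.

From Y → e F:
  - e is a terminal: add 'e' and stop

Collecting: FIRST(Y) = { 'e' }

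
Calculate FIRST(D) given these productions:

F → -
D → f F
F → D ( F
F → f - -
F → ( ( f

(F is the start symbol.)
{ 'f' }

From D → f F:
  - f is a terminal: add 'f' and stop

Collecting: FIRST(D) = { 'f' }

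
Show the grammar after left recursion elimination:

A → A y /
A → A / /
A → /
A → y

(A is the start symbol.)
A is directly left-recursive. The standard transformation for
  A → A α₁ | ... | A α_m | β₁ | ... | β_n
is
  A  → β₁ A' | ... | β_n A'
  A' → α₁ A' | ... | α_m A' | ε

A → / becomes A → / A'
A → y becomes A → y A'
A → A y / becomes A' → y / A'
A → A / / becomes A' → / / A'
Add A' → ε

Resulting grammar:
A → / A'
A → y A'
A' → y / A'
A' → / / A'
A' → ε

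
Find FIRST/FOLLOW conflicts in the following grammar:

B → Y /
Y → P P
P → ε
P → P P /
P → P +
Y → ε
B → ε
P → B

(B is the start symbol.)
Yes. B → Y '/' with FOLLOW(B) on { '+', '/' }; Y → P P with FOLLOW(Y) on { '/' }; P → P P '/' with FOLLOW(P) on { '+', '/' }; P → P '+' with FOLLOW(P) on { '+', '/' }; P → B with FOLLOW(P) on { '+', '/' }

A FIRST/FOLLOW conflict occurs when a non-terminal N has a nullable alternative N → β (β ⇒* ε) and another alternative N → α with FIRST(α) ∩ FOLLOW(N) ≠ ∅: on such a lookahead the parser cannot decide between expanding α and letting N vanish via β.

Nullable non-terminals: B, P, Y.
FIRST sets used below: FIRST(Y) = { '+', '/', ε }, FIRST(P) = { '+', '/', ε }, FIRST(B) = { '+', '/', ε }

B: nullable alternative(s) B → ε; FOLLOW(B) = { $, '+', '/' }
  B → Y /: FIRST \ {ε} = { '+', '/' } — overlaps FOLLOW(B) on { '+', '/' }: CONFLICT
  B → ε: FIRST \ {ε} = { } — this is the only nullable alternative, skip

P: nullable alternative(s) P → ε, P → B; FOLLOW(P) = { '+', '/' }
  P → ε: FIRST \ {ε} = { } — disjoint from FOLLOW(P)
  P → P P /: FIRST \ {ε} = { '+', '/' } — overlaps FOLLOW(P) on { '+', '/' }: CONFLICT
  P → P +: FIRST \ {ε} = { '+', '/' } — overlaps FOLLOW(P) on { '+', '/' }: CONFLICT
  P → B: FIRST \ {ε} = { '+', '/' } — overlaps FOLLOW(P) on { '+', '/' }: CONFLICT

Y: nullable alternative(s) Y → P P, Y → ε; FOLLOW(Y) = { '/' }
  Y → P P: FIRST \ {ε} = { '+', '/' } — overlaps FOLLOW(Y) on { '/' }: CONFLICT
  Y → ε: FIRST \ {ε} = { } — disjoint from FOLLOW(Y)

So the grammar has 5 FIRST/FOLLOW conflicts (marked CONFLICT above).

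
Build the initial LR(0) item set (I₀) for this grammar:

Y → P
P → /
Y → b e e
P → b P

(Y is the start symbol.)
First, augment the grammar with Y' → Y
I₀ = CLOSURE({ [Y' → . Y] }):
  [Y' → . Y] has the dot before Y: add [Y → . P], [Y → . b e e]
  [Y → . P] has the dot before P: add [P → . /], [P → . b P]
No further items can be added.

I₀ = { [P → . /], [P → . b P], [Y → . P], [Y → . b e e], [Y' → . Y] }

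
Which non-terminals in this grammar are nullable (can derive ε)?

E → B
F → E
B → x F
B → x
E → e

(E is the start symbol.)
There are no ε-productions, so no non-terminal can derive ε.
No non-terminals are nullable.

Answer: None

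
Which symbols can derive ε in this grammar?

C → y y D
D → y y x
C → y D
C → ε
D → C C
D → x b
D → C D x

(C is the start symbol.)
{ 'C', 'D' }

ε-productions: C → ε
So C is immediately nullable.
D → C C: every symbol on the right is nullable, so D is nullable too.
Every non-terminal is now nullable.
Nullable = { 'C', 'D' }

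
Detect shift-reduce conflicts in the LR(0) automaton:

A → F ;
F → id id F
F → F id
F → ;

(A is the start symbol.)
A shift-reduce conflict occurs when an LR(0) state has both:
  - a complete (reduce) item [A → α .] (dot at the end), and
  - a shift item [B → β . c γ] (dot before a terminal).

Augment with A' → A and build the canonical LR(0) collection (I0 = CLOSURE({[A' → . A]}), then GOTO on every symbol after a dot until no new states appear). It has 9 states:
  I0: { [A → . F ;], [A' → . A], [F → . ;], [F → . F id], [F → . id id F] }  — shift
  I1: { [F → ; .] }  — reduce
  I2: { [A' → A .] }  — accept
  I3: { [A → F . ;], [F → F . id] }  — shift
  I4: { [F → id . id F] }  — shift
  I5: { [F → . ;], [F → . F id], [F → . id id F], [F → id id . F] }  — shift
  I6: { [F → F . id], [F → id id F .] }  — shift, reduce
  I7: { [F → F id .] }  — reduce
  I8: { [A → F ; .] }  — reduce

I6 contains reduce item [F → id id F .] and shift item [F → F . id] — shift-reduce conflict.

Answer: Yes — I6: [F → id id F .] vs [F → F . id]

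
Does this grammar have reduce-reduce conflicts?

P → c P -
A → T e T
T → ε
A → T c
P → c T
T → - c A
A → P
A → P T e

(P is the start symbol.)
A reduce-reduce conflict occurs when an LR(0) state has two complete items [A → α .] and [B → β .] — both call for a reduction, and with no lookahead the parser cannot choose between them.

Augment with P' → P and build the canonical LR(0) collection (I0 = CLOSURE({[P' → . P]}), then GOTO on every symbol after a dot until no new states appear). It has 16 states:
  I0: { [P → . c P -], [P → . c T], [P' → . P] }  — shift
  I1: { [P' → P .] }  — accept
  I2: { [P → . c P -], [P → . c T], [P → c . P -], [P → c . T], [T → . - c A], [T → .] }  — shift, reduce
  I3: { [T → - . c A] }  — shift
  I4: { [P → c P . -] }  — shift
  I5: { [P → c T .] }  — reduce
  I6: { [P → c P - .] }  — reduce
  I7: { [A → . P T e], [A → . P], [A → . T c], [A → . T e T], [P → . c P -], [P → . c T], [T → - c . A], [T → . - c A], [T → .] }  — shift, reduce
  I8: { [T → - c A .] }  — reduce
  I9: { [A → P . T e], [A → P .], [T → . - c A], [T → .] }  — shift, 2 reduces
  I10: { [A → T . c], [A → T . e T] }  — shift
  I11: { [A → T c .] }  — reduce
  I12: { [A → T e . T], [T → . - c A], [T → .] }  — shift, reduce
  I13: { [A → T e T .] }  — reduce
  I14: { [A → P T . e] }  — shift
  I15: { [A → P T e .] }  — reduce

I9 contains complete items [A → P .], [T → .] — reduce-reduce conflict.

Answer: Yes — I9: [A → P .] vs [T → .]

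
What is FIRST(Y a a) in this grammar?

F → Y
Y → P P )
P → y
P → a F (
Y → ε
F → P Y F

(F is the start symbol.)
FIRST sets of the non-terminals involved (from the grammar, by fixed-point iteration):
  FIRST(Y) = { 'a', 'y', ε }

To compute FIRST(Y a a), process the symbols left to right:
Symbol Y is a non-terminal. Add FIRST(Y) \ {ε} = { 'a', 'y' }
Y is nullable (ε ∈ FIRST(Y)), continue to the next symbol.
Symbol a is a terminal. Add 'a' and stop.
FIRST(Y a a) = { 'a', 'y' }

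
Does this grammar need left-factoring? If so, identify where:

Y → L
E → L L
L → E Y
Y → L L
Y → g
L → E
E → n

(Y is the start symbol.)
Left-factoring is needed when two productions for the same non-terminal
share a common prefix on the right-hand side.

Productions for Y:
  Y → L
  Y → L L
  Y → g
Productions for E:
  E → L L
  E → n
Productions for L:
  L → E Y
  L → E

Found common prefix 'L' in productions for Y
Found common prefix 'E' in productions for L

Answer: Yes, Y has productions with common prefix 'L'; L has productions with common prefix 'E'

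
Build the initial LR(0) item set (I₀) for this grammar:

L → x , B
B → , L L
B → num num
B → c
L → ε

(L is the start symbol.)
{ [L → . x , B], [L → .], [L' → . L] }

First, augment the grammar with L' → L
I₀ = CLOSURE({ [L' → . L] }):
  [L' → . L] has the dot before L: add [L → . x , B], [L → .]
No further items can be added.

I₀ = { [L → . x , B], [L → .], [L' → . L] }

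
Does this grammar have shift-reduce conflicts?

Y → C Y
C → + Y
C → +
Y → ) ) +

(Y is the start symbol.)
Yes — I2: [C → + .] vs [C → . +]

A shift-reduce conflict occurs when an LR(0) state has both:
  - a complete (reduce) item [A → α .] (dot at the end), and
  - a shift item [B → β . c γ] (dot before a terminal).

Augment with Y' → Y and build the canonical LR(0) collection (I0 = CLOSURE({[Y' → . Y]}), then GOTO on every symbol after a dot until no new states appear). It has 9 states:
  I0: { [C → . + Y], [C → . +], [Y → . ) ) +], [Y → . C Y], [Y' → . Y] }  — shift
  I1: { [Y → ) . ) +] }  — shift
  I2: { [C → + . Y], [C → + .], [C → . + Y], [C → . +], [Y → . ) ) +], [Y → . C Y] }  — shift, reduce
  I3: { [C → . + Y], [C → . +], [Y → . ) ) +], [Y → . C Y], [Y → C . Y] }  — shift
  I4: { [Y' → Y .] }  — accept
  I5: { [Y → C Y .] }  — reduce
  I6: { [C → + Y .] }  — reduce
  I7: { [Y → ) ) . +] }  — shift
  I8: { [Y → ) ) + .] }  — reduce

I2 contains reduce item [C → + .] and shift items [C → . +], [C → . + Y], [Y → . ) ) +] — shift-reduce conflict.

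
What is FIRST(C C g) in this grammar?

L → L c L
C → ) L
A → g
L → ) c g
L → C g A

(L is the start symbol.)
FIRST sets of the non-terminals involved (from the grammar, by fixed-point iteration):
  FIRST(C) = { ')' }

To compute FIRST(C C g), process the symbols left to right:
Symbol C is a non-terminal. Add FIRST(C) \ {ε} = { ')' }
C is not nullable (ε ∉ FIRST(C)), so stop here.
FIRST(C C g) = { ')' }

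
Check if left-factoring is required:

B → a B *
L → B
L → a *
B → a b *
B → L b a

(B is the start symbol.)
Left-factoring is needed when two productions for the same non-terminal
share a common prefix on the right-hand side.

Productions for B:
  B → a B *
  B → a b *
  B → L b a
Productions for L:
  L → B
  L → a *

Found common prefix 'a' in productions for B

Answer: Yes, B has productions with common prefix 'a'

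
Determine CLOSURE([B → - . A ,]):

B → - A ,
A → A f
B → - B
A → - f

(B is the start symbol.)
{ [A → . - f], [A → . A f], [B → - . A ,] }

Start with: [B → - . A ,]
  [B → - . A ,] has the dot before A: add [A → . A f], [A → . - f]
No further items can be added.

CLOSURE = { [A → . - f], [A → . A f], [B → - . A ,] }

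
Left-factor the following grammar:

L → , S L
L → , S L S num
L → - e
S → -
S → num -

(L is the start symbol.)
Left-factoring transforms A → αβ₁ | αβ₂ into A → αA' and A' → β₁ | β₂
(α is the longest common prefix among the alternatives). Repeat until
no nonterminal has two alternatives with a common prefix.

Round 1: L has alternatives sharing prefix ', S L'. Introduce L': L → , S L L'
  Add: L' → ε
  Add: L' → S num

No remaining common prefixes — done.

Resulting grammar:
L → , S L L'
L' → ε
L' → S num
L → - e
S → -
S → num -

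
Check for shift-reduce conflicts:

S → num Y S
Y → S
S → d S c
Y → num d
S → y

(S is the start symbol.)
Yes — I8: [Y → num d .] vs [S → . d S c]

Augment with S' → S and build the canonical LR(0) collection (I0 = CLOSURE({[S' → . S]}), then GOTO on every symbol after a dot until no new states appear). It has 12 states:
  I0: { [S → . d S c], [S → . num Y S], [S → . y], [S' → . S] }  — shift
  I1: { [S' → S .] }  — accept
  I2: { [S → . d S c], [S → . num Y S], [S → . y], [S → d . S c] }  — shift
  I3: { [S → . d S c], [S → . num Y S], [S → . y], [S → num . Y S], [Y → . S], [Y → . num d] }  — shift
  I4: { [S → y .] }  — reduce
  I5: { [Y → S .] }  — reduce
  I6: { [S → . d S c], [S → . num Y S], [S → . y], [S → num Y . S] }  — shift
  I7: { [S → . d S c], [S → . num Y S], [S → . y], [S → num . Y S], [Y → . S], [Y → . num d], [Y → num . d] }  — shift
  I8: { [S → . d S c], [S → . num Y S], [S → . y], [S → d . S c], [Y → num d .] }  — shift, reduce
  I9: { [S → d S . c] }  — shift
  I10: { [S → d S c .] }  — reduce
  I11: { [S → num Y S .] }  — reduce

I8 contains reduce item [Y → num d .] and shift items [S → . d S c], [S → . num Y S], [S → . y] — shift-reduce conflict.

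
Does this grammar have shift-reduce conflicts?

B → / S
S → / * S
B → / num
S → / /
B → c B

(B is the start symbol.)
Augment with B' → B and build the canonical LR(0) collection (I0 = CLOSURE({[B' → . B]}), then GOTO on every symbol after a dot until no new states appear). It has 11 states:
  I0: { [B → . / S], [B → . / num], [B → . c B], [B' → . B] }  — shift
  I1: { [B → / . S], [B → / . num], [S → . / * S], [S → . / /] }  — shift
  I2: { [B' → B .] }  — accept
  I3: { [B → . / S], [B → . / num], [B → . c B], [B → c . B] }  — shift
  I4: { [B → c B .] }  — reduce
  I5: { [S → / . * S], [S → / . /] }  — shift
  I6: { [B → / S .] }  — reduce
  I7: { [B → / num .] }  — reduce
  I8: { [S → . / * S], [S → . / /], [S → / * . S] }  — shift
  I9: { [S → / / .] }  — reduce
  I10: { [S → / * S .] }  — reduce

No state contains both a complete item and a shift item.

Answer: No shift-reduce conflicts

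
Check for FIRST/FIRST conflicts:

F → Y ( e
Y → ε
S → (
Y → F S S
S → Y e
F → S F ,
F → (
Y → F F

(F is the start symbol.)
Yes. F → Y '(' e / F → S F ',' on { '(', 'e' }; F → Y '(' e / F → '(' on { '(' }; F → S F ',' / F → '(' on { '(' }; Y → F S S / Y → F F on { '(', 'e' }; S → '(' / S → Y e on { '(' }

A FIRST/FIRST conflict occurs when two productions N → α and N → β for the same non-terminal have FIRST(α) ∩ FIRST(β) ≠ ∅ (with ε ∈ FIRST of a nullable right-hand side, so two nullable alternatives also conflict).

FIRST sets of the non-terminals at (or reachable through a nullable prefix from) the front of some alternative:
  FIRST(Y) = { '(', 'e', ε }
  FIRST(S) = { '(', 'e' }
  FIRST(F) = { '(', 'e' }

Productions for F:
  F → Y ( e: FIRST = { '(', 'e' }
  F → S F ,: FIRST = { '(', 'e' }
  F → (: FIRST = { '(' }
Productions for Y:
  Y → ε: FIRST = { ε }
  Y → F S S: FIRST = { '(', 'e' }
  Y → F F: FIRST = { '(', 'e' }
Productions for S:
  S → (: FIRST = { '(' }
  S → Y e: FIRST = { '(', 'e' }

Conflict for F: F → Y ( e and F → S F ,
  Overlap: { '(', 'e' }
Conflict for F: F → Y ( e and F → (
  Overlap: { '(' }
Conflict for F: F → S F , and F → (
  Overlap: { '(' }
Conflict for Y: Y → F S S and Y → F F
  Overlap: { '(', 'e' }
Conflict for S: S → ( and S → Y e
  Overlap: { '(' }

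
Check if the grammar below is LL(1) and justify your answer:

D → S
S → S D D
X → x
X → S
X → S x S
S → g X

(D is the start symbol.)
A grammar is LL(1) if for each non-terminal N with multiple productions, the predict sets of those productions are pairwise disjoint, where PREDICT(N → α) = (FIRST(α) \ {ε}) ∪ (FOLLOW(N) if α ⇒* ε).

Relevant sets:
  FIRST(S) = { 'g' }

For S:
  PREDICT(S → S D D) = { 'g' }
  PREDICT(S → g X) = { 'g' }
For X:
  PREDICT(X → x) = { 'x' }
  PREDICT(X → S) = { 'g' }
  PREDICT(X → S x S) = { 'g' }
D has a single production, so nothing to check there.

Conflict found: Predict set conflict for S: { 'g' }
The grammar is NOT LL(1).

Answer: No. Predict set conflict for S: { 'g' }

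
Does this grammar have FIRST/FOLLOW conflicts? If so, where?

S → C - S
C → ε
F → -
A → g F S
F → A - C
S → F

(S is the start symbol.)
No FIRST/FOLLOW conflicts.

A FIRST/FOLLOW conflict occurs when a non-terminal N has a nullable alternative N → β (β ⇒* ε) and another alternative N → α with FIRST(α) ∩ FOLLOW(N) ≠ ∅: on such a lookahead the parser cannot decide between expanding α and letting N vanish via β.

Nullable non-terminals: C.
C has a nullable alternative but only one production, so nothing to check.

A, F, S have no nullable alternative, so no FIRST/FOLLOW check is needed there.

No FIRST/FOLLOW conflicts found.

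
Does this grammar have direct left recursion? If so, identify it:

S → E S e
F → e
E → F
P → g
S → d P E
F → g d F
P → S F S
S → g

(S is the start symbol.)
No direct left recursion

S → E S e: starts with E
F → e: starts with e
E → F: starts with F
P → g: starts with g
S → d P E: starts with d
F → g d F: starts with g
P → S F S: starts with S
S → g: starts with g

No direct left recursion found.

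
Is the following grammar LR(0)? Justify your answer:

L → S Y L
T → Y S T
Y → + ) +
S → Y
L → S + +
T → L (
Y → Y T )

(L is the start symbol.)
No. Shift-reduce conflict between [S → Y .] and [Y → . + ) +]

A grammar is LR(0) if no state in the canonical LR(0) collection has:
  - both a shift item (dot before a terminal) and a complete item (shift-reduce conflict), or
  - two or more complete items (reduce-reduce conflict; the accept item [L' → L .] counts as a complete item here).

Augment with L' → L and build the canonical LR(0) collection (I0 = CLOSURE({[L' → . L]}), then GOTO on every symbol after a dot until no new states appear). It has 19 states:
  I0: { [L → . S + +], [L → . S Y L], [L' → . L], [S → . Y], [Y → . + ) +], [Y → . Y T )] }  — shift
  I1: { [Y → + . ) +] }  — shift
  I2: { [L' → L .] }  — accept
  I3: { [L → S . + +], [L → S . Y L], [Y → . + ) +], [Y → . Y T )] }  — shift
  I4: { [L → . S + +], [L → . S Y L], [S → . Y], [S → Y .], [T → . L (], [T → . Y S T], [Y → . + ) +], [Y → . Y T )], [Y → Y . T )] }  — shift, reduce
  I5: { [T → L . (] }  — shift
  I6: { [Y → Y T . )] }  — shift
  I7: { [L → . S + +], [L → . S Y L], [S → . Y], [S → Y .], [T → . L (], [T → . Y S T], [T → Y . S T], [Y → . + ) +], [Y → . Y T )], [Y → Y . T )] }  — shift, reduce
  I8: { [L → . S + +], [L → . S Y L], [L → S . + +], [L → S . Y L], [S → . Y], [T → . L (], [T → . Y S T], [T → Y S . T], [Y → . + ) +], [Y → . Y T )] }  — shift
  I9: { [L → S + . +], [Y → + . ) +] }  — shift
  I10: { [T → Y S T .] }  — reduce
  I11: { [L → . S + +], [L → . S Y L], [L → S Y . L], [S → . Y], [S → Y .], [T → . L (], [T → . Y S T], [T → Y . S T], [Y → . + ) +], [Y → . Y T )], [Y → Y . T )] }  — shift, reduce
  I12: { [L → S Y L .], [T → L . (] }  — shift, reduce
  I13: { [T → L ( .] }  — reduce
  I14: { [Y → + ) . +] }  — shift
  I15: { [L → S + + .] }  — reduce
  I16: { [Y → + ) + .] }  — reduce
  I17: { [Y → Y T ) .] }  — reduce
  I18: { [L → . S + +], [L → . S Y L], [L → S Y . L], [S → . Y], [T → . L (], [T → . Y S T], [Y → . + ) +], [Y → . Y T )], [Y → Y . T )] }  — shift

Conflict in state I4:
  Shift-reduce conflict between [S → Y .] and [Y → . + ) +]
So the grammar is NOT LR(0).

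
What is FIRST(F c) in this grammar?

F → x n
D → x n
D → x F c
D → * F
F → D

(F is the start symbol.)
FIRST sets of the non-terminals involved (from the grammar, by fixed-point iteration):
  FIRST(F) = { '*', 'x' }

To compute FIRST(F c), process the symbols left to right:
Symbol F is a non-terminal. Add FIRST(F) \ {ε} = { '*', 'x' }
F is not nullable (ε ∉ FIRST(F)), so stop here.
FIRST(F c) = { '*', 'x' }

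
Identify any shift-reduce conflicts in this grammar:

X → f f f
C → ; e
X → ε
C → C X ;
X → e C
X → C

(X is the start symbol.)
Augment with X' → X and build the canonical LR(0) collection (I0 = CLOSURE({[X' → . X]}), then GOTO on every symbol after a dot until no new states appear). It has 12 states:
  I0: { [C → . ; e], [C → . C X ;], [X → . C], [X → . e C], [X → . f f f], [X → .], [X' → . X] }  — shift, reduce
  I1: { [C → ; . e] }  — shift
  I2: { [C → . ; e], [C → . C X ;], [C → C . X ;], [X → . C], [X → . e C], [X → . f f f], [X → .], [X → C .] }  — shift, 2 reduces
  I3: { [X' → X .] }  — accept
  I4: { [C → . ; e], [C → . C X ;], [X → e . C] }  — shift
  I5: { [X → f . f f] }  — shift
  I6: { [X → f f . f] }  — shift
  I7: { [X → f f f .] }  — reduce
  I8: { [C → . ; e], [C → . C X ;], [C → C . X ;], [X → . C], [X → . e C], [X → . f f f], [X → .], [X → e C .] }  — shift, 2 reduces
  I9: { [C → C X . ;] }  — shift
  I10: { [C → C X ; .] }  — reduce
  I11: { [C → ; e .] }  — reduce

I0 contains reduce item [X → .] and shift items [C → . ; e], [X → . e C], [X → . f f f] — shift-reduce conflict.
I2 contains reduce items [X → .], [X → C .] and shift items [C → . ; e], [X → . e C], [X → . f f f] — shift-reduce conflict.
I8 contains reduce items [X → .], [X → e C .] and shift items [C → . ; e], [X → . e C], [X → . f f f] — shift-reduce conflict.

Answer: Yes — I0: [X → .] vs [C → . ; e]; I2: [X → .] vs [C → . ; e]; I8: [X → .] vs [C → . ; e]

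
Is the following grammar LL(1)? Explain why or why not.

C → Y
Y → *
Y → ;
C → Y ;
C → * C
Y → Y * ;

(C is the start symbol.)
Relevant sets:
  FIRST(Y) = { '*', ';' }

For C:
  PREDICT(C → Y) = { '*', ';' }
  PREDICT(C → Y ';') = { '*', ';' }
  PREDICT(C → '*' C) = { '*' }
For Y:
  PREDICT(Y → '*') = { '*' }
  PREDICT(Y → ';') = { ';' }
  PREDICT(Y → Y '*' ';') = { '*', ';' }

Conflict found: Predict set conflict for C: { '*', ';' }
The grammar is NOT LL(1).

Answer: No. Predict set conflict for C: { '*', ';' }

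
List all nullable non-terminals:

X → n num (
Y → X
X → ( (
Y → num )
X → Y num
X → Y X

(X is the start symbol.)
None

There are no ε-productions, so no non-terminal can derive ε.
No non-terminals are nullable.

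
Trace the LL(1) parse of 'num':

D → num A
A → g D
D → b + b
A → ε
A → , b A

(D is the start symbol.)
LL(1) parsing maintains a stack (initially the start symbol over $) and the input. At each step: if the stack top is a terminal, match it against the current input token; if it is a non-terminal N, replace it with the RHS of M[N, lookahead] (the unique production whose predict set contains the lookahead).

Stack is shown with the top on the left.

Stack    Input  Action
----------------------
D $      num $  output D → num A
num A $  num $  match 'num'
A $      $      output A → ε
$        $      accept

The string is accepted.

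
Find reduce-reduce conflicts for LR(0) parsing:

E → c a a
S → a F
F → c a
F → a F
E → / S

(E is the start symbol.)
A reduce-reduce conflict occurs when an LR(0) state has two complete items [A → α .] and [B → β .] — both call for a reduction, and with no lookahead the parser cannot choose between them.

Augment with E' → E and build the canonical LR(0) collection (I0 = CLOSURE({[E' → . E]}), then GOTO on every symbol after a dot until no new states appear). It has 13 states:
  I0: { [E → . / S], [E → . c a a], [E' → . E] }  — shift
  I1: { [E → / . S], [S → . a F] }  — shift
  I2: { [E' → E .] }  — accept
  I3: { [E → c . a a] }  — shift
  I4: { [E → c a . a] }  — shift
  I5: { [E → c a a .] }  — reduce
  I6: { [E → / S .] }  — reduce
  I7: { [F → . a F], [F → . c a], [S → a . F] }  — shift
  I8: { [S → a F .] }  — reduce
  I9: { [F → . a F], [F → . c a], [F → a . F] }  — shift
  I10: { [F → c . a] }  — shift
  I11: { [F → c a .] }  — reduce
  I12: { [F → a F .] }  — reduce

No state contains more than one complete item.

Answer: No reduce-reduce conflicts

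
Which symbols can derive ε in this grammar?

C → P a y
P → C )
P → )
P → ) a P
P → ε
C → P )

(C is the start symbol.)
A non-terminal is nullable if it can derive ε (the empty string): either it has an ε-production, or it has a production whose right-hand side consists entirely of nullable non-terminals.

ε-productions: P → ε
So P is immediately nullable.
No further non-terminal can be added: every production for the remaining non-terminals contains a terminal or a non-nullable non-terminal.
Nullable = { 'P' }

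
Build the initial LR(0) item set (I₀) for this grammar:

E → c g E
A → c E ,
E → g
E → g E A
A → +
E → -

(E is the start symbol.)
{ [E → . -], [E → . c g E], [E → . g E A], [E → . g], [E' → . E] }

First, augment the grammar with E' → E
I₀ = CLOSURE({ [E' → . E] }):
  [E' → . E] has the dot before E: add [E → . c g E], [E → . g], [E → . g E A], [E → . -]
No further items can be added.

I₀ = { [E → . -], [E → . c g E], [E → . g E A], [E → . g], [E' → . E] }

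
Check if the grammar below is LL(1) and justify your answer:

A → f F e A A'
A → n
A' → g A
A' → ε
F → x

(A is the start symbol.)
Relevant sets:
  FOLLOW(A') = { $, 'g' }

For A:
  PREDICT(A → f F e A A') = { 'f' }
  PREDICT(A → n) = { 'n' }
For A':
  PREDICT(A' → g A) = { 'g' }
  PREDICT(A' → ε) = { $, 'g' }
F has a single production, so nothing to check there.

Conflict found: Predict set conflict for A': { 'g' }
The grammar is NOT LL(1).

Answer: No. Predict set conflict for A': { 'g' }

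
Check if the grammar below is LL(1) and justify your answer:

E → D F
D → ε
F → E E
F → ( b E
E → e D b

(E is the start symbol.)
A grammar is LL(1) if for each non-terminal N with multiple productions, the predict sets of those productions are pairwise disjoint, where PREDICT(N → α) = (FIRST(α) \ {ε}) ∪ (FOLLOW(N) if α ⇒* ε).

Relevant sets:
  FIRST(D) = { ε }
  FIRST(F) = { '(', 'e' }
  FIRST(E) = { '(', 'e' }

For E:
  PREDICT(E → D F) = { '(', 'e' }
  PREDICT(E → e D b) = { 'e' }
For F:
  PREDICT(F → E E) = { '(', 'e' }
  PREDICT(F → '(' b E) = { '(' }
D has a single production, so nothing to check there.

Conflict found: Predict set conflict for E: { 'e' }
The grammar is NOT LL(1).

Answer: No. Predict set conflict for E: { 'e' }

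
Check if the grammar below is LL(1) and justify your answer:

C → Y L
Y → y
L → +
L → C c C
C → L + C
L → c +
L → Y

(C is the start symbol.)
Relevant sets:
  FIRST(Y) = { 'y' }
  FIRST(L) = { '+', 'c', 'y' }
  FIRST(C) = { '+', 'c', 'y' }

For C:
  PREDICT(C → Y L) = { 'y' }
  PREDICT(C → L '+' C) = { '+', 'c', 'y' }
For L:
  PREDICT(L → '+') = { '+' }
  PREDICT(L → C c C) = { '+', 'c', 'y' }
  PREDICT(L → c '+') = { 'c' }
  PREDICT(L → Y) = { 'y' }
Y has a single production, so nothing to check there.

Conflict found: Predict set conflict for C: { 'y' }
The grammar is NOT LL(1).

Answer: No. Predict set conflict for C: { 'y' }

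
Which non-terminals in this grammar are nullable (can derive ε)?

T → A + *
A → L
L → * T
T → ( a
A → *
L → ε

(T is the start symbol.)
{ 'A', 'L' }

ε-productions: L → ε
So L is immediately nullable.
A → L: every symbol on the right is nullable, so A is nullable too.
No further non-terminal can be added: every production for the remaining non-terminals contains a terminal or a non-nullable non-terminal.
Nullable = { 'A', 'L' }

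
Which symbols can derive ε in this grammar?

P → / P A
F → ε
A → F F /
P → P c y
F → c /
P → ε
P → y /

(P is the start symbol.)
A non-terminal is nullable if it can derive ε (the empty string): either it has an ε-production, or it has a production whose right-hand side consists entirely of nullable non-terminals.

ε-productions: F → ε, P → ε
So F, P are immediately nullable.
No further non-terminal can be added: every production for the remaining non-terminals contains a terminal or a non-nullable non-terminal.
Nullable = { 'F', 'P' }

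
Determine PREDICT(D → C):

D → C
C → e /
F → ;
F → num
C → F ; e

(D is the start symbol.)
PREDICT(D → C) = (FIRST(RHS) \ {ε}) ∪ (FOLLOW(D) if ε ∈ FIRST(RHS), i.e. RHS ⇒* ε)
FIRST(C) = { ';', 'e', 'num' }
FIRST(C) = { ';', 'e', 'num' }
ε ∉ FIRST(C), so FOLLOW(D) is not added.
PREDICT(D → C) = { ';', 'e', 'num' }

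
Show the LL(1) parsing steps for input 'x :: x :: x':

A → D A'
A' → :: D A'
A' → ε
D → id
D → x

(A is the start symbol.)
Stack is shown with the top on the left.

Stack      Input          Action
--------------------------------
A $        x :: x :: x $  output A → D A'
D A' $     x :: x :: x $  output D → x
x A' $     x :: x :: x $  match 'x'
A' $       :: x :: x $    output A' → :: D A'
:: D A' $  :: x :: x $    match '::'
D A' $     x :: x $       output D → x
x A' $     x :: x $       match 'x'
A' $       :: x $         output A' → :: D A'
:: D A' $  :: x $         match '::'
D A' $     x $            output D → x
x A' $     x $            match 'x'
A' $       $              output A' → ε
$          $              accept

The string is accepted.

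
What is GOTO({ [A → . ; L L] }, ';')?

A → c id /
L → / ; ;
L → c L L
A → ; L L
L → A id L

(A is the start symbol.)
{ [A → . ; L L], [A → . c id /], [A → ; . L L], [L → . / ; ;], [L → . A id L], [L → . c L L] }

GOTO(I, ';') = CLOSURE({ [A → αX.β] : [A → α.Xβ] ∈ I, X = ';' })

Items with dot before ';', with the dot advanced:
  [A → . ; L L] → [A → ; . L L]
Closure of the advanced items:
  [A → ; . L L] has the dot before L: add [L → . / ; ;], [L → . c L L], [L → . A id L]
  [L → . A id L] has the dot before A: add [A → . c id /], [A → . ; L L]

GOTO = { [A → . ; L L], [A → . c id /], [A → ; . L L], [L → . / ; ;], [L → . A id L], [L → . c L L] }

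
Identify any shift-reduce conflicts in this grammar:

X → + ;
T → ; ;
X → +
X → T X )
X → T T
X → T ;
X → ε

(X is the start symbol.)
A shift-reduce conflict occurs when an LR(0) state has both:
  - a complete (reduce) item [A → α .] (dot at the end), and
  - a shift item [B → β . c γ] (dot before a terminal).

Augment with X' → X and build the canonical LR(0) collection (I0 = CLOSURE({[X' → . X]}), then GOTO on every symbol after a dot until no new states appear). It has 11 states:
  I0: { [T → . ; ;], [X → . + ;], [X → . +], [X → . T ;], [X → . T T], [X → . T X )], [X → .], [X' → . X] }  — shift, reduce
  I1: { [X → + . ;], [X → + .] }  — shift, reduce
  I2: { [T → ; . ;] }  — shift
  I3: { [T → . ; ;], [X → . + ;], [X → . +], [X → . T ;], [X → . T T], [X → . T X )], [X → .], [X → T . ;], [X → T . T], [X → T . X )] }  — shift, reduce
  I4: { [X' → X .] }  — accept
  I5: { [T → ; . ;], [X → T ; .] }  — shift, reduce
  I6: { [T → . ; ;], [X → . + ;], [X → . +], [X → . T ;], [X → . T T], [X → . T X )], [X → .], [X → T . ;], [X → T . T], [X → T . X )], [X → T T .] }  — shift, 2 reduces
  I7: { [X → T X . )] }  — shift
  I8: { [X → T X ) .] }  — reduce
  I9: { [T → ; ; .] }  — reduce
  I10: { [X → + ; .] }  — reduce

I0 contains reduce item [X → .] and shift items [T → . ; ;], [X → . +], [X → . + ;] — shift-reduce conflict.
I1 contains reduce item [X → + .] and shift item [X → + . ;] — shift-reduce conflict.
I3 contains reduce item [X → .] and shift items [T → . ; ;], [X → . +], [X → . + ;], [X → T . ;] — shift-reduce conflict.
I5 contains reduce item [X → T ; .] and shift item [T → ; . ;] — shift-reduce conflict.
I6 contains reduce items [X → .], [X → T T .] and shift items [T → . ; ;], [X → . +], [X → . + ;], [X → T . ;] — shift-reduce conflict.

Answer: Yes — I0: [X → .] vs [T → . ; ;]; I1: [X → + .] vs [X → + . ;]; I3: [X → .] vs [T → . ; ;]; I5: [X → T ; .] vs [T → ; . ;]; I6: [X → .] vs [T → . ; ;]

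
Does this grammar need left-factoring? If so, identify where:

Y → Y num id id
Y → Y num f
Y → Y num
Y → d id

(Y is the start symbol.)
Yes, Y has productions with common prefix 'Y num'

Left-factoring is needed when two productions for the same non-terminal
share a common prefix on the right-hand side.

Productions for Y:
  Y → Y num id id
  Y → Y num f
  Y → Y num
  Y → d id

Found common prefix 'Y num' in productions for Y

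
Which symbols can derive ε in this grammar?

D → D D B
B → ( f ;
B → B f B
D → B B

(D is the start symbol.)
None

A non-terminal is nullable if it can derive ε (the empty string): either it has an ε-production, or it has a production whose right-hand side consists entirely of nullable non-terminals.

There are no ε-productions, so no non-terminal can derive ε.
No non-terminals are nullable.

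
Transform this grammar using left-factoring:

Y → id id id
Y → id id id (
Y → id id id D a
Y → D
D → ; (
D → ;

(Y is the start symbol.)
Left-factoring transforms A → αβ₁ | αβ₂ into A → αA' and A' → β₁ | β₂
(α is the longest common prefix among the alternatives). Repeat until
no nonterminal has two alternatives with a common prefix.

Round 1: Y has alternatives sharing prefix 'id id id'. Introduce Y': Y → id id id Y'
  Add: Y' → ε
  Add: Y' → (
  Add: Y' → D a

Round 2: D has alternatives sharing prefix ';'. Introduce D': D → ; D'
  Add: D' → (
  Add: D' → ε

No remaining common prefixes — done.

Resulting grammar:
Y → id id id Y'
Y' → ε
Y' → (
Y' → D a
Y → D
D → ; D'
D' → (
D' → ε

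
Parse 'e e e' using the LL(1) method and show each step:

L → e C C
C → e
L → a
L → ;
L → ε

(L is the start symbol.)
LL(1) parsing maintains a stack (initially the start symbol over $) and the input. At each step: if the stack top is a terminal, match it against the current input token; if it is a non-terminal N, replace it with the RHS of M[N, lookahead] (the unique production whose predict set contains the lookahead).

Stack is shown with the top on the left.

Stack    Input    Action
------------------------
L $      e e e $  output L → e C C
e C C $  e e e $  match 'e'
C C $    e e $    output C → e
e C $    e e $    match 'e'
C $      e $      output C → e
e $      e $      match 'e'
$        $        accept

The string is accepted.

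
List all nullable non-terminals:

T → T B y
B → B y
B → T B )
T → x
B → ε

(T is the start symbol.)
{ 'B' }

A non-terminal is nullable if it can derive ε (the empty string): either it has an ε-production, or it has a production whose right-hand side consists entirely of nullable non-terminals.

ε-productions: B → ε
So B is immediately nullable.
No further non-terminal can be added: every production for the remaining non-terminals contains a terminal or a non-nullable non-terminal.
Nullable = { 'B' }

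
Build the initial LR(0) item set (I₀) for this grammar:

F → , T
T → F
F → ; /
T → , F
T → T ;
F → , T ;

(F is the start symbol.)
{ [F → . , T ;], [F → . , T], [F → . ; /], [F' → . F] }

First, augment the grammar with F' → F
I₀ = CLOSURE({ [F' → . F] }):
  [F' → . F] has the dot before F: add [F → . , T], [F → . ; /], [F → . , T ;]
No further items can be added.

I₀ = { [F → . , T ;], [F → . , T], [F → . ; /], [F' → . F] }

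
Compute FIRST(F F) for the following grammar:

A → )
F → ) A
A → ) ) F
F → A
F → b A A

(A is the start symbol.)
{ ')', 'b' }

FIRST sets of the non-terminals involved (from the grammar, by fixed-point iteration):
  FIRST(F) = { ')', 'b' }

To compute FIRST(F F), process the symbols left to right:
Symbol F is a non-terminal. Add FIRST(F) \ {ε} = { ')', 'b' }
F is not nullable (ε ∉ FIRST(F)), so stop here.
FIRST(F F) = { ')', 'b' }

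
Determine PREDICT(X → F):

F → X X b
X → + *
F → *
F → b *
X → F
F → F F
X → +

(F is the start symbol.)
PREDICT(X → F) = (FIRST(RHS) \ {ε}) ∪ (FOLLOW(X) if ε ∈ FIRST(RHS), i.e. RHS ⇒* ε)
FIRST(F) = { '*', '+', 'b' }
FIRST(F) = { '*', '+', 'b' }
ε ∉ FIRST(F), so FOLLOW(X) is not added.
PREDICT(X → F) = { '*', '+', 'b' }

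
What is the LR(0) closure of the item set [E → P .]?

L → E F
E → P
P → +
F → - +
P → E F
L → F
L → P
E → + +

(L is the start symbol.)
To compute CLOSURE, for each item [A → α.Bβ] where B is a non-terminal, add [B → .γ] for all productions B → γ; repeat for the newly added items until nothing changes.

Start with: [E → P .]
The dot is at the end, so nothing is added.

CLOSURE = { [E → P .] }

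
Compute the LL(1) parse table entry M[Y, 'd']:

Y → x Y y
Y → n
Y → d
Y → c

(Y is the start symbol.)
To find M[Y, 'd'], we find productions for Y where 'd' is in the predict set (PREDICT(N → α) = (FIRST(α) \ {ε}) ∪ (FOLLOW(N) if α ⇒* ε)).

Y → x Y y: PREDICT = { 'x' }
Y → n: PREDICT = { 'n' }
Y → d: PREDICT = { 'd' }
  'd' is in predict set, so this production goes in M[Y, 'd']
Y → c: PREDICT = { 'c' }

M[Y, 'd'] = Y → d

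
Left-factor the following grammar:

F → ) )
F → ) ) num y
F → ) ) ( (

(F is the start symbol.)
F → ) ) F'
F' → ε
F' → num y
F' → ( (

Left-factoring transforms A → αβ₁ | αβ₂ into A → αA' and A' → β₁ | β₂
(α is the longest common prefix among the alternatives). Repeat until
no nonterminal has two alternatives with a common prefix.

Round 1: F has alternatives sharing prefix ') )'. Introduce F': F → ) ) F'
  Add: F' → ε
  Add: F' → num y
  Add: F' → ( (

No remaining common prefixes — done.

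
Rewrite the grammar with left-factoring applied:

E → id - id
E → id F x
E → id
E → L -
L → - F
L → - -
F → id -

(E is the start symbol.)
Left-factoring transforms A → αβ₁ | αβ₂ into A → αA' and A' → β₁ | β₂
(α is the longest common prefix among the alternatives). Repeat until
no nonterminal has two alternatives with a common prefix.

Round 1: E has alternatives sharing prefix 'id'. Introduce E': E → id E'
  Add: E' → - id
  Add: E' → F x
  Add: E' → ε

Round 2: L has alternatives sharing prefix '-'. Introduce L': L → - L'
  Add: L' → F
  Add: L' → -

No remaining common prefixes — done.

Resulting grammar:
E → id E'
E' → - id
E' → F x
E' → ε
E → L -
L → - L'
L' → F
L' → -
F → id -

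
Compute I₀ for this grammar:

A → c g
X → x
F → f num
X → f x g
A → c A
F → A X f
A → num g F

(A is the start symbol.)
{ [A → . c A], [A → . c g], [A → . num g F], [A' → . A] }

First, augment the grammar with A' → A
I₀ = CLOSURE({ [A' → . A] }):
  [A' → . A] has the dot before A: add [A → . c g], [A → . c A], [A → . num g F]
No further items can be added.

I₀ = { [A → . c A], [A → . c g], [A → . num g F], [A' → . A] }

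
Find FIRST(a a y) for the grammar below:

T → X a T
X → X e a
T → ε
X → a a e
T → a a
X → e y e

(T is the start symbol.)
{ 'a' }

To compute FIRST(a a y), process the symbols left to right:
Symbol a is a terminal. Add 'a' and stop.
FIRST(a a y) = { 'a' }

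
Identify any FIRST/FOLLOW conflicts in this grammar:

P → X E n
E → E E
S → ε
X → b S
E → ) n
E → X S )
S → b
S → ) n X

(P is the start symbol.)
Yes. S → b with FOLLOW(S) on { 'b' }; S → ')' n X with FOLLOW(S) on { ')' }

A FIRST/FOLLOW conflict occurs when a non-terminal N has a nullable alternative N → β (β ⇒* ε) and another alternative N → α with FIRST(α) ∩ FOLLOW(N) ≠ ∅: on such a lookahead the parser cannot decide between expanding α and letting N vanish via β.

Nullable non-terminals: S.

S: nullable alternative(s) S → ε; FOLLOW(S) = { ')', 'b' }
  S → ε: FIRST \ {ε} = { } — this is the only nullable alternative, skip
  S → b: FIRST \ {ε} = { 'b' } — overlaps FOLLOW(S) on { 'b' }: CONFLICT
  S → ) n X: FIRST \ {ε} = { ')' } — overlaps FOLLOW(S) on { ')' }: CONFLICT

E, P, X have no nullable alternative, so no FIRST/FOLLOW check is needed there.

So the grammar has 2 FIRST/FOLLOW conflicts (marked CONFLICT above).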